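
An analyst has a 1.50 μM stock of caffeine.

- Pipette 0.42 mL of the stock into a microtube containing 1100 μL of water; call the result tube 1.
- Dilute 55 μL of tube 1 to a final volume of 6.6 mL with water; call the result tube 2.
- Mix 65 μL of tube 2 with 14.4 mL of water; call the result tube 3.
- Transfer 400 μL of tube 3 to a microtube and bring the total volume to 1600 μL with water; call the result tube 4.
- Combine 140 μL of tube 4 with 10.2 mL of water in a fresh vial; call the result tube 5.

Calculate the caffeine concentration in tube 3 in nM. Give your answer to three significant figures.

Step 1: 0.42 mL + 1100 μL = 1.52 mL total → factor 1.52/0.42 = 3.619
Step 2: 55 μL brought to 6.6 mL → factor 6600/55 = 120
Step 3: 65 μL + 14.4 mL = 14465 μL total → factor 14465/65 = 222.54
Dilution factor through tube 3 = 3.619 × 120 × 222.54 = 96645
[tube 3] = 1.50 μM / 96645 = 1.552 × 10^-5 μM = 0.0155 nM

0.0155 nM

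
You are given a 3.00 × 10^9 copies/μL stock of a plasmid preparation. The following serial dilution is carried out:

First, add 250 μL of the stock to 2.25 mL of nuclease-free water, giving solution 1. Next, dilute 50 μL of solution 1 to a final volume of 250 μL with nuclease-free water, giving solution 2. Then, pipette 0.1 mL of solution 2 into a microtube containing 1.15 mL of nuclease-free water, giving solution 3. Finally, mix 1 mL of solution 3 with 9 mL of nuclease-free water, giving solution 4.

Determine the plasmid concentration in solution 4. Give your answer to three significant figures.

Step 1: 250 μL + 2.25 mL = 2500 μL total → factor 2500/250 = 10
Step 2: 50 μL brought to 250 μL → factor 250/50 = 5
Step 3: 0.1 mL + 1.15 mL = 1.25 mL total → factor 1.25/0.1 = 12.5
Step 4: 1 mL + 9 mL = 10 mL total → factor 10/1 = 10
Overall dilution factor = 10 × 5 × 12.5 × 10 = 6250
Final = 3.00 × 10^9 copies/μL / 6250 = 4.80 × 10^5 copies/μL

4.80 × 10^5 copies/μL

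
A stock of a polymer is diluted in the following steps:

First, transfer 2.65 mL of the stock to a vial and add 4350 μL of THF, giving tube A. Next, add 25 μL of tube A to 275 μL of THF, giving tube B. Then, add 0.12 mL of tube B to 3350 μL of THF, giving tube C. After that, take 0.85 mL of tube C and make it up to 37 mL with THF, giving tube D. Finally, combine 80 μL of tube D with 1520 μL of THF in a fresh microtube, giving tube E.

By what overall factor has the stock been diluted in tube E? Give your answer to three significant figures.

7.98 × 10^5

Step 1: 2.65 mL + 4350 μL = 7 mL total → factor 7/2.65 = 2.6415
Step 2: 25 μL + 275 μL = 300 μL total → factor 300/25 = 12
Step 3: 0.12 mL + 3350 μL = 3.47 mL total → factor 3.47/0.12 = 28.917
Step 4: 0.85 mL brought to 37 mL → factor 37/0.85 = 43.529
Step 5: 80 μL + 1520 μL = 1600 μL total → factor 1600/80 = 20
Overall dilution factor = 2.6415 × 12 × 28.917 × 43.529 × 20 = 7.9798 × 10^5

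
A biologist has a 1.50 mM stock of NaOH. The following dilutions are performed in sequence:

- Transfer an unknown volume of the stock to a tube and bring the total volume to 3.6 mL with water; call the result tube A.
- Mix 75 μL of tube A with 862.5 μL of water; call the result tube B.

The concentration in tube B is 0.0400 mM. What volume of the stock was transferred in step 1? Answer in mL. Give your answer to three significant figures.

Step 1: v brought to 3.6 mL → factor = 3.6 mL/v
Step 2: 75 μL + 862.5 μL = 937.5 μL total → factor 937.5/75 = 12.5
Product of known-step factors = 12.5
Overall factor = 1.50 mM / (0.0400 mM) = 37.5
Step-1 factor = 37.5 / 12.5 = 3
v = 3.6 mL / 3 = 1.20 mL

1.20 mL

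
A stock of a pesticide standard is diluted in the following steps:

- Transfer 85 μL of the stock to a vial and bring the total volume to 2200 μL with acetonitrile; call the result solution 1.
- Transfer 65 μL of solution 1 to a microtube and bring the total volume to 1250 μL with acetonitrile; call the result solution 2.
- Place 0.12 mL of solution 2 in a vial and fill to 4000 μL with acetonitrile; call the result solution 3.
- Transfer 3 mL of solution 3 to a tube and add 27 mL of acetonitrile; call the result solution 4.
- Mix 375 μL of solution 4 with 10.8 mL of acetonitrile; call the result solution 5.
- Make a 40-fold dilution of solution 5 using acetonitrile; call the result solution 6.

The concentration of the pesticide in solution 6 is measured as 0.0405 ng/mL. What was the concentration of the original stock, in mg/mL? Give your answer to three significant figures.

8.01 mg/mL

Step 1: 85 μL brought to 2200 μL → factor 2200/85 = 25.882
Step 2: 65 μL brought to 1250 μL → factor 1250/65 = 19.231
Step 3: 0.12 mL brought to 4000 μL → factor 4/0.12 = 33.333
Step 4: 3 mL + 27 mL = 30 mL total → factor 30/3 = 10
Step 5: 375 μL + 10.8 mL = 11175 μL total → factor 11175/375 = 29.8
Step 6: 40-fold → factor 40
Overall dilution factor = 25.882 × 19.231 × 33.333 × 10 × 29.8 × 40 = 1.9777 × 10^8
Stock = 0.0405 ng/mL × 1.9777 × 10^8 = 8.010 × 10^6 ng/mL = 8.01 mg/mL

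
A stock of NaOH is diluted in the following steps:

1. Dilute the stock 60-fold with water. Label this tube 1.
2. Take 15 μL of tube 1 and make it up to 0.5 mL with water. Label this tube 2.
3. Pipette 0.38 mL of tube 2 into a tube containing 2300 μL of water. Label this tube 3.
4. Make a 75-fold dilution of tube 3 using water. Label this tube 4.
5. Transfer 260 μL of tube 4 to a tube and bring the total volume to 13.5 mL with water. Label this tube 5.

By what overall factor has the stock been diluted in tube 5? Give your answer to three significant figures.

5.49 × 10^7

Step 1: 60-fold → factor 60
Step 2: 15 μL brought to 0.5 mL → factor 500/15 = 33.333
Step 3: 0.38 mL + 2300 μL = 2.68 mL total → factor 2.68/0.38 = 7.0526
Step 4: 75-fold → factor 75
Step 5: 260 μL brought to 13.5 mL → factor 13500/260 = 51.923
Overall dilution factor = 60 × 33.333 × 7.0526 × 75 × 51.923 = 5.4929 × 10^7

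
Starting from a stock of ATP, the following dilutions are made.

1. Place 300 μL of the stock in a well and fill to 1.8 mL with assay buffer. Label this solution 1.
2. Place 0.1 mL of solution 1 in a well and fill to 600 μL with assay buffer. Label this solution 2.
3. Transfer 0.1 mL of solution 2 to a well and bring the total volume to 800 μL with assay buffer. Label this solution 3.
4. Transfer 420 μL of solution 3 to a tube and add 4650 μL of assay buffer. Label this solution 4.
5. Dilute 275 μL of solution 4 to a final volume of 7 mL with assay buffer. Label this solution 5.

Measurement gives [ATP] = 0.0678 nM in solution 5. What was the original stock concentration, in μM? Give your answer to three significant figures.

Step 1: 300 μL brought to 1.8 mL → factor 1800/300 = 6
Step 2: 0.1 mL brought to 600 μL → factor 0.6/0.1 = 6
Step 3: 0.1 mL brought to 800 μL → factor 0.8/0.1 = 8
Step 4: 420 μL + 4650 μL = 5070 μL total → factor 5070/420 = 12.071
Step 5: 275 μL brought to 7 mL → factor 7000/275 = 25.455
Overall dilution factor = 6 × 6 × 8 × 12.071 × 25.455 = 88495
Stock = 0.0678 nM × 88495 = 6000 nM = 6.00 μM

6.00 μM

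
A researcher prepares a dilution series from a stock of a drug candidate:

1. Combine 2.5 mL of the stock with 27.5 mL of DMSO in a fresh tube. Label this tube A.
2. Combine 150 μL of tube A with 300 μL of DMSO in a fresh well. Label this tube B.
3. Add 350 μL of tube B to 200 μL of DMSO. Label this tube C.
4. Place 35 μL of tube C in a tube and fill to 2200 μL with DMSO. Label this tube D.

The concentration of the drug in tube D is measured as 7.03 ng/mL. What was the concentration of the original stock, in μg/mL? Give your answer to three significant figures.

25.0 μg/mL

Step 1: 2.5 mL + 27.5 mL = 30 mL total → factor 30/2.5 = 12
Step 2: 150 μL + 300 μL = 450 μL total → factor 450/150 = 3
Step 3: 350 μL + 200 μL = 550 μL total → factor 550/350 = 1.5714
Step 4: 35 μL brought to 2200 μL → factor 2200/35 = 62.857
Overall dilution factor = 12 × 3 × 1.5714 × 62.857 = 3555.9
Stock = 7.03 ng/mL × 3555.9 = 2.500 × 10^4 ng/mL = 25.0 μg/mL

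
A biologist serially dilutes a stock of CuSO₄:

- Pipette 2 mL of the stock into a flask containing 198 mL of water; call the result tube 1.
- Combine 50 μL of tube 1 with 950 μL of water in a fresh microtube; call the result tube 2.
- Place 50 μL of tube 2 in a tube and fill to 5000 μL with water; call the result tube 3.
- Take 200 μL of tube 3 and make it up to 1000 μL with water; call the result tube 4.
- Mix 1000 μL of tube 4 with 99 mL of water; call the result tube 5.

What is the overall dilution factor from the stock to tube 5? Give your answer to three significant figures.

Step 1: 2 mL + 198 mL = 200 mL total → factor 200/2 = 100
Step 2: 50 μL + 950 μL = 1000 μL total → factor 1000/50 = 20
Step 3: 50 μL brought to 5000 μL → factor 5000/50 = 100
Step 4: 200 μL brought to 1000 μL → factor 1000/200 = 5
Step 5: 1000 μL + 99 mL = 1 × 10^5 μL total → factor 1 × 10^5/1000 = 100
Overall dilution factor = 100 × 20 × 100 × 5 × 100 = 1 × 10^8

1.00 × 10^8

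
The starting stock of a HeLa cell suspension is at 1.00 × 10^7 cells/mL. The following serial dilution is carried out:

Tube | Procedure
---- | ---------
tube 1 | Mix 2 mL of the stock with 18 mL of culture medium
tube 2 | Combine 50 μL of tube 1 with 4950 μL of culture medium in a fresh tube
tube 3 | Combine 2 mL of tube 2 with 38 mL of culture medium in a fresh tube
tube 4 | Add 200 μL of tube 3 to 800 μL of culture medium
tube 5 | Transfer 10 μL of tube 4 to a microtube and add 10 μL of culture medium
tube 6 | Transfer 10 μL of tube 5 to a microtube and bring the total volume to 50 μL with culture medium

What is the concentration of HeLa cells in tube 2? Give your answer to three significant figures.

Step 1: 2 mL + 18 mL = 20 mL total → factor 20/2 = 10
Step 2: 50 μL + 4950 μL = 5000 μL total → factor 5000/50 = 100
Dilution factor through tube 2 = 10 × 100 = 1000
[tube 2] = 1.00 × 10^7 cells/mL / 1000 = 1.00 × 10^4 cells/mL

1.00 × 10^4 cells/mL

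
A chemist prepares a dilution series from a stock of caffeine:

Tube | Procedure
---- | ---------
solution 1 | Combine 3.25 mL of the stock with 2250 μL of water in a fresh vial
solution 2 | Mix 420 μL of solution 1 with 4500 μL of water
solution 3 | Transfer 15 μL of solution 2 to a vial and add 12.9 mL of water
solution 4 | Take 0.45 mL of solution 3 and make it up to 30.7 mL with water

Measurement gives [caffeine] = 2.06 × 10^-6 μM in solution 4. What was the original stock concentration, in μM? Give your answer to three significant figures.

2.40 μM

Step 1: 3.25 mL + 2250 μL = 5.5 mL total → factor 5.5/3.25 = 1.6923
Step 2: 420 μL + 4500 μL = 4920 μL total → factor 4920/420 = 11.714
Step 3: 15 μL + 12.9 mL = 12915 μL total → factor 12915/15 = 861
Step 4: 0.45 mL brought to 30.7 mL → factor 30.7/0.45 = 68.222
Overall dilution factor = 1.6923 × 11.714 × 861 × 68.222 = 1.1645 × 10^6
Stock = 2.06 × 10^-6 μM × 1.1645 × 10^6 = 2.40 μM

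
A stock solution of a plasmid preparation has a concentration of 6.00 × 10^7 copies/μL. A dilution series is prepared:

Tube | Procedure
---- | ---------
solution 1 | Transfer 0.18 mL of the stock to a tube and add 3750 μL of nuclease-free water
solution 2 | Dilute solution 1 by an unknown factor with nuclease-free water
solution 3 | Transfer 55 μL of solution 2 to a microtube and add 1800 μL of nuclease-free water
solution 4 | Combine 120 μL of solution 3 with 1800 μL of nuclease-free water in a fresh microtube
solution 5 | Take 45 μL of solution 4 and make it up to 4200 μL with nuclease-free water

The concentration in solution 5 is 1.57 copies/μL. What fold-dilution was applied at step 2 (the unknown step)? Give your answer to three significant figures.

Step 1: 0.18 mL + 3750 μL = 3.93 mL total → factor 3.93/0.18 = 21.833
Step 2: unknown factor x
Step 3: 55 μL + 1800 μL = 1855 μL total → factor 1855/55 = 33.727
Step 4: 120 μL + 1800 μL = 1920 μL total → factor 1920/120 = 16
Step 5: 45 μL brought to 4200 μL → factor 4200/45 = 93.333
Product of known-step factors = 1.0997 × 10^6
Overall factor = 6.00 × 10^7 copies/μL / (1.57 copies/μL) = 3.8217 × 10^7
x = 3.8217 × 10^7 / 1.0997 × 10^6 = 34.8

34.8-fold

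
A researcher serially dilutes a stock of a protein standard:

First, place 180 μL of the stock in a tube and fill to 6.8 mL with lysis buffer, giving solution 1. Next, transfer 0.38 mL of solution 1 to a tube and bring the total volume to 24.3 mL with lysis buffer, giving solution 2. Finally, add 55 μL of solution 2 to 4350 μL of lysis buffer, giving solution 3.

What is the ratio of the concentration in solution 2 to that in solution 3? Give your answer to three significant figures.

80.1

Step 1: 180 μL brought to 6.8 mL → factor 6800/180 = 37.778
Step 2: 0.38 mL brought to 24.3 mL → factor 24.3/0.38 = 63.947
Step 3: 55 μL + 4350 μL = 4405 μL total → factor 4405/55 = 80.091
Dilution factor to solution 2 = 2415.8; to solution 3 = 1.9348 × 10^5
[solution 2]/[solution 3] = (factor to solution 3)/(factor to solution 2) = 1.9348 × 10^5/2415.8 = 80.1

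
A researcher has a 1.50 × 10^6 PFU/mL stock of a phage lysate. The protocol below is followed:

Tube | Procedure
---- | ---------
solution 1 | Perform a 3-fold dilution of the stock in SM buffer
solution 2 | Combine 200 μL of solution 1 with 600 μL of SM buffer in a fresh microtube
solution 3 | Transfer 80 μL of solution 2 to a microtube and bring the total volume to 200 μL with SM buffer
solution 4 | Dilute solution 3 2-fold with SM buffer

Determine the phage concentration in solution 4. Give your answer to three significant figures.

2.50 × 10^4 PFU/mL

Step 1: 3-fold → factor 3
Step 2: 200 μL + 600 μL = 800 μL total → factor 800/200 = 4
Step 3: 80 μL brought to 200 μL → factor 200/80 = 2.5
Step 4: 2-fold → factor 2
Overall dilution factor = 3 × 4 × 2.5 × 2 = 60
Final = 1.50 × 10^6 PFU/mL / 60 = 2.50 × 10^4 PFU/mL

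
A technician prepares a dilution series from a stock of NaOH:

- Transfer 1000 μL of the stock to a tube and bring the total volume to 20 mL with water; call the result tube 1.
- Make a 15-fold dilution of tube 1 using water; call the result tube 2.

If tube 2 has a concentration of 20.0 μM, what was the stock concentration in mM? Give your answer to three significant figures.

6.00 mM

Step 1: 1000 μL brought to 20 mL → factor 20000/1000 = 20
Step 2: 15-fold → factor 15
Overall dilution factor = 20 × 15 = 300
Stock = 20.0 μM × 300 = 6000 μM = 6.00 mM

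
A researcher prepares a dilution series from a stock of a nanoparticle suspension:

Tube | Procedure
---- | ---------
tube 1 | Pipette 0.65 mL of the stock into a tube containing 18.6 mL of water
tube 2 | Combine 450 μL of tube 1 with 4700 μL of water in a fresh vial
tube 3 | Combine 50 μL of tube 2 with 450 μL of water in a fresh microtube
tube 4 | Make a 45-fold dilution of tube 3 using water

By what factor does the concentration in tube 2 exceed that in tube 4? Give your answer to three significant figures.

Step 1: 0.65 mL + 18.6 mL = 19.25 mL total → factor 19.25/0.65 = 29.615
Step 2: 450 μL + 4700 μL = 5150 μL total → factor 5150/450 = 11.444
Step 3: 50 μL + 450 μL = 500 μL total → factor 500/50 = 10
Step 4: 45-fold → factor 45
Dilution factor to tube 2 = 338.93; to tube 4 = 1.5252 × 10^5
[tube 2]/[tube 4] = (factor to tube 4)/(factor to tube 2) = 1.5252 × 10^5/338.93 = 450

450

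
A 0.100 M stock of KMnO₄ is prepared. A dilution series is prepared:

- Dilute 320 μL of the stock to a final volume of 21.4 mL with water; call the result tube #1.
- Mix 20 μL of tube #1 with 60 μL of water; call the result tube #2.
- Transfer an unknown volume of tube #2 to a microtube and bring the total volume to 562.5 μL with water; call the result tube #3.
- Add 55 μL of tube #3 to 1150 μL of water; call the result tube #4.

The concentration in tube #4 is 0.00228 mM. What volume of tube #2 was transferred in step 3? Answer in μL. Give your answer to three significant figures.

Step 1: 320 μL brought to 21.4 mL → factor 21400/320 = 66.875
Step 2: 20 μL + 60 μL = 80 μL total → factor 80/20 = 4
Step 3: v brought to 562.5 μL → factor = 562.5 μL/v
Step 4: 55 μL + 1150 μL = 1205 μL total → factor 1205/55 = 21.909
Product of known-step factors = 5860.7
Overall factor = 0.100 M / (0.00228 mM) = 43860
Step-3 factor = 43860 / 5860.7 = 7.4837
v = 562.5 μL / 7.4837 = 75.2 μL

75.2 μL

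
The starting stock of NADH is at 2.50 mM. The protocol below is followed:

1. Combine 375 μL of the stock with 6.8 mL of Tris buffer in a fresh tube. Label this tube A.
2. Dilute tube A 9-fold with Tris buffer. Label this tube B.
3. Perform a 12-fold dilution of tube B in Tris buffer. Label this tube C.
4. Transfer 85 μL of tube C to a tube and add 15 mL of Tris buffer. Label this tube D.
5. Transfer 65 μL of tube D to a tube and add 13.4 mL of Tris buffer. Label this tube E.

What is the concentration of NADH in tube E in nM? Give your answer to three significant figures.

0.0329 nM

Step 1: 375 μL + 6.8 mL = 7175 μL total → factor 7175/375 = 19.133
Step 2: 9-fold → factor 9
Step 3: 12-fold → factor 12
Step 4: 85 μL + 15 mL = 15085 μL total → factor 15085/85 = 177.47
Step 5: 65 μL + 13.4 mL = 13465 μL total → factor 13465/65 = 207.15
Overall dilution factor = 19.133 × 9 × 12 × 177.47 × 207.15 = 7.5969 × 10^7
Final = 2.50 mM / 7.5969 × 10^7 = 3.291 × 10^-8 mM = 0.0329 nM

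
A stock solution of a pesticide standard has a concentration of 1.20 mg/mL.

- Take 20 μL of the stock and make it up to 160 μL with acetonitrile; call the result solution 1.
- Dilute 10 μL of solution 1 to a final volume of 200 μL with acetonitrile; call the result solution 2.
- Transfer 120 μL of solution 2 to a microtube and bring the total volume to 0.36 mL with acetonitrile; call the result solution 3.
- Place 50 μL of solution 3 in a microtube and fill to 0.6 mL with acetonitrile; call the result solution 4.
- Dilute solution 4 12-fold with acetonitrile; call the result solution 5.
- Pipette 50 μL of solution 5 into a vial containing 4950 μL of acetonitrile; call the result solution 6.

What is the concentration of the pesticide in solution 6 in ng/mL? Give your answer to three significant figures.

0.174 ng/mL

Step 1: 20 μL brought to 160 μL → factor 160/20 = 8
Step 2: 10 μL brought to 200 μL → factor 200/10 = 20
Step 3: 120 μL brought to 0.36 mL → factor 360/120 = 3
Step 4: 50 μL brought to 0.6 mL → factor 600/50 = 12
Step 5: 12-fold → factor 12
Step 6: 50 μL + 4950 μL = 5000 μL total → factor 5000/50 = 100
Overall dilution factor = 8 × 20 × 3 × 12 × 12 × 100 = 6.912 × 10^6
Final = 1.20 mg/mL / 6.912 × 10^6 = 1.736 × 10^-7 mg/mL = 0.174 ng/mL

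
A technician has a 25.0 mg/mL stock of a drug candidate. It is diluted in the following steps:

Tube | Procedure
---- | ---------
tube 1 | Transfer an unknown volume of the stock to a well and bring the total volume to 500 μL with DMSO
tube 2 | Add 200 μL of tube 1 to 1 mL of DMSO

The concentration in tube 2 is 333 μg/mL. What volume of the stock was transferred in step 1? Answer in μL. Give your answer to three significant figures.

Step 1: v brought to 500 μL → factor = 500 μL/v
Step 2: 200 μL + 1 mL = 1200 μL total → factor 1200/200 = 6
Product of known-step factors = 6
Overall factor = 25.0 mg/mL / (333 μg/mL) = 75.075
Step-1 factor = 75.075 / 6 = 12.513
v = 500 μL / 12.513 = 40.0 μL

40.0 μL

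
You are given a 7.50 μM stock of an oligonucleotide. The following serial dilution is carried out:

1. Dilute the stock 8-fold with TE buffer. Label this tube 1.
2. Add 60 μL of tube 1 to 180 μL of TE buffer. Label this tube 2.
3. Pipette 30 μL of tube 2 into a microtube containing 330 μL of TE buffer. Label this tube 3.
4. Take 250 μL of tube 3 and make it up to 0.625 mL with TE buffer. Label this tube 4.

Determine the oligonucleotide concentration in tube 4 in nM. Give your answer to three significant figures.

7.81 nM

Step 1: 8-fold → factor 8
Step 2: 60 μL + 180 μL = 240 μL total → factor 240/60 = 4
Step 3: 30 μL + 330 μL = 360 μL total → factor 360/30 = 12
Step 4: 250 μL brought to 0.625 mL → factor 625/250 = 2.5
Overall dilution factor = 8 × 4 × 12 × 2.5 = 960
Final = 7.50 μM / 960 = 0.007812 μM = 7.81 nM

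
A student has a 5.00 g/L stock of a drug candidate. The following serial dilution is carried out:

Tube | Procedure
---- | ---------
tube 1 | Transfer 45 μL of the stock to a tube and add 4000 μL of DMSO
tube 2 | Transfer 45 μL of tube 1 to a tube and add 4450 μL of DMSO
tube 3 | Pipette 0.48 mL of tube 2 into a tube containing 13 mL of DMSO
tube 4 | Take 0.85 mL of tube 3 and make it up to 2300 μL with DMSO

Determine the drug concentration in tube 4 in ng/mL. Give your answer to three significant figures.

Step 1: 45 μL + 4000 μL = 4045 μL total → factor 4045/45 = 89.889
Step 2: 45 μL + 4450 μL = 4495 μL total → factor 4495/45 = 99.889
Step 3: 0.48 mL + 13 mL = 13.48 mL total → factor 13.48/0.48 = 28.083
Step 4: 0.85 mL brought to 2300 μL → factor 2.3/0.85 = 2.7059
Overall dilution factor = 89.889 × 99.889 × 28.083 × 2.7059 = 6.8231 × 10^5
Final = 5.00 g/L / 6.8231 × 10^5 = 7.328 × 10^-6 g/L = 7.33 ng/mL

7.33 ng/mL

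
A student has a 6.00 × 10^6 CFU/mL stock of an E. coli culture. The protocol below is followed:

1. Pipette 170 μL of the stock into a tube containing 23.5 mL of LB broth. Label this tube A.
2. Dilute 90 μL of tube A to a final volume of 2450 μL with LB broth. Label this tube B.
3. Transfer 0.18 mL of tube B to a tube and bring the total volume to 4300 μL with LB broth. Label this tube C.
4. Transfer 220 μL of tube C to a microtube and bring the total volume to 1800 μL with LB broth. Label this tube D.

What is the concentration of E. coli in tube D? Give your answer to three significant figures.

8.10 CFU/mL

Step 1: 170 μL + 23.5 mL = 23670 μL total → factor 23670/170 = 139.24
Step 2: 90 μL brought to 2450 μL → factor 2450/90 = 27.222
Step 3: 0.18 mL brought to 4300 μL → factor 4.3/0.18 = 23.889
Step 4: 220 μL brought to 1800 μL → factor 1800/220 = 8.1818
Overall dilution factor = 139.24 × 27.222 × 23.889 × 8.1818 = 7.4083 × 10^5
Final = 6.00 × 10^6 CFU/mL / 7.4083 × 10^5 = 8.10 CFU/mL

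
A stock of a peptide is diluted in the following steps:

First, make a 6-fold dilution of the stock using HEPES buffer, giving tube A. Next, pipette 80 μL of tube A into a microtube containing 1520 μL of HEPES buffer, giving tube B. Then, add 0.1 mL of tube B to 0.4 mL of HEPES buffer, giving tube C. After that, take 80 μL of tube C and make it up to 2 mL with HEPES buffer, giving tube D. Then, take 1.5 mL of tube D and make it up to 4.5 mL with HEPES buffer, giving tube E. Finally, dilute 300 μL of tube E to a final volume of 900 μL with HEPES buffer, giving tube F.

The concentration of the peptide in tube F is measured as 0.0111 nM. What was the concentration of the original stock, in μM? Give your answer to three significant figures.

1.50 μM

Step 1: 6-fold → factor 6
Step 2: 80 μL + 1520 μL = 1600 μL total → factor 1600/80 = 20
Step 3: 0.1 mL + 0.4 mL = 0.5 mL total → factor 0.5/0.1 = 5
Step 4: 80 μL brought to 2 mL → factor 2000/80 = 25
Step 5: 1.5 mL brought to 4.5 mL → factor 4.5/1.5 = 3
Step 6: 300 μL brought to 900 μL → factor 900/300 = 3
Overall dilution factor = 6 × 20 × 5 × 25 × 3 × 3 = 1.35 × 10^5
Stock = 0.0111 nM × 1.35 × 10^5 = 1498 nM = 1.50 μM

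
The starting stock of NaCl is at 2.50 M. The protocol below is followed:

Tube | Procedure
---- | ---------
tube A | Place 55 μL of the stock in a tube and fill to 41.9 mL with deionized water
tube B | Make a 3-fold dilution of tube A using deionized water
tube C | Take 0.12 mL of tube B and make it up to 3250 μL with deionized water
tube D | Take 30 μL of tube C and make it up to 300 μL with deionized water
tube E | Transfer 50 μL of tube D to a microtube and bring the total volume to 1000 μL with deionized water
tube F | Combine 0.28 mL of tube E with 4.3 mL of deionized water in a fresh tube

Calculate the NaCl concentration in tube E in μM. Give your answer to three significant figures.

Step 1: 55 μL brought to 41.9 mL → factor 41900/55 = 761.82
Step 2: 3-fold → factor 3
Step 3: 0.12 mL brought to 3250 μL → factor 3.25/0.12 = 27.083
Step 4: 30 μL brought to 300 μL → factor 300/30 = 10
Step 5: 50 μL brought to 1000 μL → factor 1000/50 = 20
Dilution factor through tube E = 761.82 × 3 × 27.083 × 10 × 20 = 1.238 × 10^7
[tube E] = 2.50 M / 1.238 × 10^7 = 2.019 × 10^-7 M = 0.202 μM

0.202 μM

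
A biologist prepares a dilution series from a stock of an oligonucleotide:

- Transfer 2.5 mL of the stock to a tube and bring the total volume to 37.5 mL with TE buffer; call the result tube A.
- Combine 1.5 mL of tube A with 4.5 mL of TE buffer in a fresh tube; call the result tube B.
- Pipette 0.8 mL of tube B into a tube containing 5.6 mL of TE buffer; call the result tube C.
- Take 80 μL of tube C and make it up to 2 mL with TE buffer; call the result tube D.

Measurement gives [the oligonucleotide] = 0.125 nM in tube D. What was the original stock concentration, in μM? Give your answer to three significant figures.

Step 1: 2.5 mL brought to 37.5 mL → factor 37.5/2.5 = 15
Step 2: 1.5 mL + 4.5 mL = 6 mL total → factor 6/1.5 = 4
Step 3: 0.8 mL + 5.6 mL = 6.4 mL total → factor 6.4/0.8 = 8
Step 4: 80 μL brought to 2 mL → factor 2000/80 = 25
Overall dilution factor = 15 × 4 × 8 × 25 = 12000
Stock = 0.125 nM × 12000 = 1500 nM = 1.50 μM

1.50 μM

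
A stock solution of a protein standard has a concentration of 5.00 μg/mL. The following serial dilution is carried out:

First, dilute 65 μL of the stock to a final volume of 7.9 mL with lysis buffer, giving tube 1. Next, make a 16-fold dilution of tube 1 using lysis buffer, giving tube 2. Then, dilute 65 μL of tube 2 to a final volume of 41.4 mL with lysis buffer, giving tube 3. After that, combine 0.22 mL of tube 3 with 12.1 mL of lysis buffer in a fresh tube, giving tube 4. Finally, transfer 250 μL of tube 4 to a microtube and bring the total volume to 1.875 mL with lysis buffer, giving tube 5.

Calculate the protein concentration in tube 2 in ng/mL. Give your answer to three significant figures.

2.57 ng/mL

Step 1: 65 μL brought to 7.9 mL → factor 7900/65 = 121.54
Step 2: 16-fold → factor 16
Dilution factor through tube 2 = 121.54 × 16 = 1944.6
[tube 2] = 5.00 μg/mL / 1944.6 = 0.002571 μg/mL = 2.57 ng/mL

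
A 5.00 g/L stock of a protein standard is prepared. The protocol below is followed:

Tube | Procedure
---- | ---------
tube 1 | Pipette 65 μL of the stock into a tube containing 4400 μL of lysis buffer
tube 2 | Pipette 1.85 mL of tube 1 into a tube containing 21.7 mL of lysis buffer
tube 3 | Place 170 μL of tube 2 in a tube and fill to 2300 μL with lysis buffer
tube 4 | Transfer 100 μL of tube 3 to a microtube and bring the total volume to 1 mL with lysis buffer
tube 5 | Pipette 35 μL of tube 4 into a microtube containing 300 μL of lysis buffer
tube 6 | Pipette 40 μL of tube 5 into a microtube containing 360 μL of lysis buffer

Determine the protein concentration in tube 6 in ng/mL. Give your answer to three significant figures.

0.442 ng/mL

Step 1: 65 μL + 4400 μL = 4465 μL total → factor 4465/65 = 68.692
Step 2: 1.85 mL + 21.7 mL = 23.55 mL total → factor 23.55/1.85 = 12.73
Step 3: 170 μL brought to 2300 μL → factor 2300/170 = 13.529
Step 4: 100 μL brought to 1 mL → factor 1000/100 = 10
Step 5: 35 μL + 300 μL = 335 μL total → factor 335/35 = 9.5714
Step 6: 40 μL + 360 μL = 400 μL total → factor 400/40 = 10
Overall dilution factor = 68.692 × 12.73 × 13.529 × 10 × 9.5714 × 10 = 1.1324 × 10^7
Final = 5.00 g/L / 1.1324 × 10^7 = 4.416 × 10^-7 g/L = 0.442 ng/mL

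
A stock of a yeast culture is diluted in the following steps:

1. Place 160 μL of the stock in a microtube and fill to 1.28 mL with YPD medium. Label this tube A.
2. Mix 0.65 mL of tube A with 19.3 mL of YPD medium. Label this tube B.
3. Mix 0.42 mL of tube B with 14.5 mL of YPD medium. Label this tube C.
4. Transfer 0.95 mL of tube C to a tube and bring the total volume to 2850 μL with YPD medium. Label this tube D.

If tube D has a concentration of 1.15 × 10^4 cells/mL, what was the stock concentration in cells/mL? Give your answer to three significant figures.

3.01 × 10^8 cells/mL

Step 1: 160 μL brought to 1.28 mL → factor 1280/160 = 8
Step 2: 0.65 mL + 19.3 mL = 19.95 mL total → factor 19.95/0.65 = 30.692
Step 3: 0.42 mL + 14.5 mL = 14.92 mL total → factor 14.92/0.42 = 35.524
Step 4: 0.95 mL brought to 2850 μL → factor 2.85/0.95 = 3
Overall dilution factor = 8 × 30.692 × 35.524 × 3 = 26167
Stock = 1.15 × 10^4 cells/mL × 26167 = 3.01 × 10^8 cells/mL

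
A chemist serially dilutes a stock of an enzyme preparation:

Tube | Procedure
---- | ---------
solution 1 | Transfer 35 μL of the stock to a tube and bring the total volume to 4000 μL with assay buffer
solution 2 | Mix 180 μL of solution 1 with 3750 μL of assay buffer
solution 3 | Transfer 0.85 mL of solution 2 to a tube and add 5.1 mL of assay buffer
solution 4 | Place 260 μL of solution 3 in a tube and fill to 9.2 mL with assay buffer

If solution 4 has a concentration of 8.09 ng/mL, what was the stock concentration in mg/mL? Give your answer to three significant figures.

Step 1: 35 μL brought to 4000 μL → factor 4000/35 = 114.29
Step 2: 180 μL + 3750 μL = 3930 μL total → factor 3930/180 = 21.833
Step 3: 0.85 mL + 5.1 mL = 5.95 mL total → factor 5.95/0.85 = 7
Step 4: 260 μL brought to 9.2 mL → factor 9200/260 = 35.385
Overall dilution factor = 114.29 × 21.833 × 7 × 35.385 = 6.1805 × 10^5
Stock = 8.09 ng/mL × 6.1805 × 10^5 = 5.000 × 10^6 ng/mL = 5.00 mg/mL

5.00 mg/mL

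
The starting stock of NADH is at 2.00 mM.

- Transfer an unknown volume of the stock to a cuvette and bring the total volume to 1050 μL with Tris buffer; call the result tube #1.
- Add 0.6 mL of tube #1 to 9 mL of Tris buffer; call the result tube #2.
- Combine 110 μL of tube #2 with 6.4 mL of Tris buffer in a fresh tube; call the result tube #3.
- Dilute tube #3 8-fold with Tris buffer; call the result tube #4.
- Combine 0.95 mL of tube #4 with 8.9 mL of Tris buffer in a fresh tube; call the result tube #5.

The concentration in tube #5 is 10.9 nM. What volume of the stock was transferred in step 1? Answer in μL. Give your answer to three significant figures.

449 μL

Step 1: v brought to 1050 μL → factor = 1050 μL/v
Step 2: 0.6 mL + 9 mL = 9.6 mL total → factor 9.6/0.6 = 16
Step 3: 110 μL + 6.4 mL = 6510 μL total → factor 6510/110 = 59.182
Step 4: 8-fold → factor 8
Step 5: 0.95 mL + 8.9 mL = 9.85 mL total → factor 9.85/0.95 = 10.368
Product of known-step factors = 78544
Overall factor = 2.00 mM / (10.9 nM) = 1.8349 × 10^5
Step-1 factor = 1.8349 × 10^5 / 78544 = 2.3361
v = 1050 μL / 2.3361 = 449 μL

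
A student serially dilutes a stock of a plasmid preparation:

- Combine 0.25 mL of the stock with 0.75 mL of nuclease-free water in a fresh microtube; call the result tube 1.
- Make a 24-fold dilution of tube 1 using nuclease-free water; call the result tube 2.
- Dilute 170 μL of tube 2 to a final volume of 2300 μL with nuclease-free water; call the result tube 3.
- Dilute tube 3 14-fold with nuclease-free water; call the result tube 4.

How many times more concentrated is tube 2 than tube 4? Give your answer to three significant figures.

189

Step 1: 0.25 mL + 0.75 mL = 1 mL total → factor 1/0.25 = 4
Step 2: 24-fold → factor 24
Step 3: 170 μL brought to 2300 μL → factor 2300/170 = 13.529
Step 4: 14-fold → factor 14
Dilution factor to tube 2 = 96; to tube 4 = 18184
[tube 2]/[tube 4] = (factor to tube 4)/(factor to tube 2) = 18184/96 = 189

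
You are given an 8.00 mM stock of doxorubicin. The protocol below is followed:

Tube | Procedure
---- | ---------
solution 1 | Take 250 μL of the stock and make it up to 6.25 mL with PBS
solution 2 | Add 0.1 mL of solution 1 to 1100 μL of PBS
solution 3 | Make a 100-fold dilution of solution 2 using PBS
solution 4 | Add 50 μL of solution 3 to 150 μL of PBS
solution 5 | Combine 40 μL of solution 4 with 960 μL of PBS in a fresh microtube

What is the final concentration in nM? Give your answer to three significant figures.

Step 1: 250 μL brought to 6.25 mL → factor 6250/250 = 25
Step 2: 0.1 mL + 1100 μL = 1.2 mL total → factor 1.2/0.1 = 12
Step 3: 100-fold → factor 100
Step 4: 50 μL + 150 μL = 200 μL total → factor 200/50 = 4
Step 5: 40 μL + 960 μL = 1000 μL total → factor 1000/40 = 25
Overall dilution factor = 25 × 12 × 100 × 4 × 25 = 3 × 10^6
Final = 8.00 mM / 3 × 10^6 = 2.667 × 10^-6 mM = 2.67 nM

2.67 nM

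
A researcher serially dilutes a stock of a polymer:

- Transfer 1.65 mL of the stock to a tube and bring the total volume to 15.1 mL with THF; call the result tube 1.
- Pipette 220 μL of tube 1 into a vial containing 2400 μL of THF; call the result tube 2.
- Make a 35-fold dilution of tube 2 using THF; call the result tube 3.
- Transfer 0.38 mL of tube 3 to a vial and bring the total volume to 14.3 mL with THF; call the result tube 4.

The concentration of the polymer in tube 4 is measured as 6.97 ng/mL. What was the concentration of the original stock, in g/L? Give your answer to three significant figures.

Step 1: 1.65 mL brought to 15.1 mL → factor 15.1/1.65 = 9.1515
Step 2: 220 μL + 2400 μL = 2620 μL total → factor 2620/220 = 11.909
Step 3: 35-fold → factor 35
Step 4: 0.38 mL brought to 14.3 mL → factor 14.3/0.38 = 37.632
Overall dilution factor = 9.1515 × 11.909 × 35 × 37.632 = 1.4355 × 10^5
Stock = 6.97 ng/mL × 1.4355 × 10^5 = 1.001 × 10^6 ng/mL = 1.00 g/L

1.00 g/L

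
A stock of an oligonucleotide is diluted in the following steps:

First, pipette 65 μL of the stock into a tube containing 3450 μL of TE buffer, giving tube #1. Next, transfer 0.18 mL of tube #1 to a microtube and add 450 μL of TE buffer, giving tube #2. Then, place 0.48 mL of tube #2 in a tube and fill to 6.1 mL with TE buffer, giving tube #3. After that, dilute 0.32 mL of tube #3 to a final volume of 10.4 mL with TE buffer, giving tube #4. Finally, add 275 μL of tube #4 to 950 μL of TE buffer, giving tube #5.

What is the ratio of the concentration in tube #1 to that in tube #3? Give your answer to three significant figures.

44.5

Step 1: 65 μL + 3450 μL = 3515 μL total → factor 3515/65 = 54.077
Step 2: 0.18 mL + 450 μL = 0.63 mL total → factor 0.63/0.18 = 3.5
Step 3: 0.48 mL brought to 6.1 mL → factor 6.1/0.48 = 12.708
Dilution factor to tube #1 = 54.077; to tube #3 = 2405.3
[tube #1]/[tube #3] = (factor to tube #3)/(factor to tube #1) = 2405.3/54.077 = 44.5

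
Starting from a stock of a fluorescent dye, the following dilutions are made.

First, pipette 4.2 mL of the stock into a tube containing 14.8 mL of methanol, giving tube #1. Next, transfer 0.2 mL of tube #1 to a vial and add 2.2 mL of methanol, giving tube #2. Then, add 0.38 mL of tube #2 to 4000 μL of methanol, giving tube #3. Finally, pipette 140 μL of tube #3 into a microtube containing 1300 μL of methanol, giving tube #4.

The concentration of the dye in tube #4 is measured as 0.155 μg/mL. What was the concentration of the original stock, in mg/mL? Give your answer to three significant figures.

0.998 mg/mL

Step 1: 4.2 mL + 14.8 mL = 19 mL total → factor 19/4.2 = 4.5238
Step 2: 0.2 mL + 2.2 mL = 2.4 mL total → factor 2.4/0.2 = 12
Step 3: 0.38 mL + 4000 μL = 4.38 mL total → factor 4.38/0.38 = 11.526
Step 4: 140 μL + 1300 μL = 1440 μL total → factor 1440/140 = 10.286
Overall dilution factor = 4.5238 × 12 × 11.526 × 10.286 = 6435.9
Stock = 0.155 μg/mL × 6435.9 = 997.6 μg/mL = 0.998 mg/mL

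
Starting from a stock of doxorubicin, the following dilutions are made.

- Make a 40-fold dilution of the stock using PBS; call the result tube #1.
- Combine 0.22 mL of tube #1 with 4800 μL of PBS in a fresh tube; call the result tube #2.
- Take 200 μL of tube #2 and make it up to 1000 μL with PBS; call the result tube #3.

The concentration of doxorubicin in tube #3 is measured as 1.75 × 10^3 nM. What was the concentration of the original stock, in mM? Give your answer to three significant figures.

7.99 mM

Step 1: 40-fold → factor 40
Step 2: 0.22 mL + 4800 μL = 5.02 mL total → factor 5.02/0.22 = 22.818
Step 3: 200 μL brought to 1000 μL → factor 1000/200 = 5
Overall dilution factor = 40 × 22.818 × 5 = 4563.6
Stock = 1.75 × 10^3 nM × 4563.6 = 7.986 × 10^6 nM = 7.99 mM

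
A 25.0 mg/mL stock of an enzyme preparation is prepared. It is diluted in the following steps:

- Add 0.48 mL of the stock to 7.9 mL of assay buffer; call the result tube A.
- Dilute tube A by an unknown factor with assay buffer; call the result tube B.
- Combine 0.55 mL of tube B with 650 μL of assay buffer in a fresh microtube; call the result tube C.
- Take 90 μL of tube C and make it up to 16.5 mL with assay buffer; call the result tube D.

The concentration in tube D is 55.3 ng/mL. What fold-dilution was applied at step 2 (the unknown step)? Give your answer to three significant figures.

Step 1: 0.48 mL + 7.9 mL = 8.38 mL total → factor 8.38/0.48 = 17.458
Step 2: unknown factor x
Step 3: 0.55 mL + 650 μL = 1.2 mL total → factor 1.2/0.55 = 2.1818
Step 4: 90 μL brought to 16.5 mL → factor 16500/90 = 183.33
Product of known-step factors = 6983.3
Overall factor = 25.0 mg/mL / (55.3 ng/mL) = 4.5208 × 10^5
x = 4.5208 × 10^5 / 6983.3 = 64.7

64.7-fold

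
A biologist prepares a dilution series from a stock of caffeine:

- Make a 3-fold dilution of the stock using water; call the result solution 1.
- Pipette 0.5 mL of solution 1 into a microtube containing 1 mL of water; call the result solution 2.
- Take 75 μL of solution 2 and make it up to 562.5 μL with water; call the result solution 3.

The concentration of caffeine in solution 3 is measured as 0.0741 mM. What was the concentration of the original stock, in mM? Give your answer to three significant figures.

5.00 mM

Step 1: 3-fold → factor 3
Step 2: 0.5 mL + 1 mL = 1.5 mL total → factor 1.5/0.5 = 3
Step 3: 75 μL brought to 562.5 μL → factor 562.5/75 = 7.5
Overall dilution factor = 3 × 3 × 7.5 = 67.5
Stock = 0.0741 mM × 67.5 = 5.00 mM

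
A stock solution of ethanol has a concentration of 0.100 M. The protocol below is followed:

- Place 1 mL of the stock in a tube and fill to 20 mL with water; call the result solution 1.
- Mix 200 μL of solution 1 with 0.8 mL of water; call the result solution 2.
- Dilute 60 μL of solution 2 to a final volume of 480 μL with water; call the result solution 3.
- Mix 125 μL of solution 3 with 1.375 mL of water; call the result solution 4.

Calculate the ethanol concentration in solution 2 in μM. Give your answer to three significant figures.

Step 1: 1 mL brought to 20 mL → factor 20/1 = 20
Step 2: 200 μL + 0.8 mL = 1000 μL total → factor 1000/200 = 5
Dilution factor through solution 2 = 20 × 5 = 100
[solution 2] = 0.100 M / 100 = 0.001000 M = 1.00 × 10^3 μM

1.00 × 10^3 μM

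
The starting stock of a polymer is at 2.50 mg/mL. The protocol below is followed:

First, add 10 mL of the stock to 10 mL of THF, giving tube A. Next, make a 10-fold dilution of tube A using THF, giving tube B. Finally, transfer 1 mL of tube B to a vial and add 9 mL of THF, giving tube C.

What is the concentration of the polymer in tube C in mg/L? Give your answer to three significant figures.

Step 1: 10 mL + 10 mL = 20 mL total → factor 20/10 = 2
Step 2: 10-fold → factor 10
Step 3: 1 mL + 9 mL = 10 mL total → factor 10/1 = 10
Overall dilution factor = 2 × 10 × 10 = 200
Final = 2.50 mg/mL / 200 = 0.01250 mg/mL = 12.5 mg/L

12.5 mg/L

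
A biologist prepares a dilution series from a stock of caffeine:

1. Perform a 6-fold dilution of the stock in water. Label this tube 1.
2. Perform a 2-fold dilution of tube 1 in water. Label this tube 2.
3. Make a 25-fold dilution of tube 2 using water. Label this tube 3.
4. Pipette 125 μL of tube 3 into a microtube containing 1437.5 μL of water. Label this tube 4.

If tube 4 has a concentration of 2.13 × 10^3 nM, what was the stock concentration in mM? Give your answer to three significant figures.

Step 1: 6-fold → factor 6
Step 2: 2-fold → factor 2
Step 3: 25-fold → factor 25
Step 4: 125 μL + 1437.5 μL = 1562.5 μL total → factor 1562.5/125 = 12.5
Overall dilution factor = 6 × 2 × 25 × 12.5 = 3750
Stock = 2.13 × 10^3 nM × 3750 = 7.988 × 10^6 nM = 7.99 mM

7.99 mM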